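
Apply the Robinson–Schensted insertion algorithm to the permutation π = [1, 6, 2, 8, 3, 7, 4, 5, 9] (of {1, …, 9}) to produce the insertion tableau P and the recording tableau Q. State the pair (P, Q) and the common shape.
P = [1, 2, 3, 4, 5, 9] / [6, 7] / [8];  Q = [1, 2, 4, 6, 8, 9] / [3, 5] / [7];  common shape = (6, 2, 1)

Row-insert the values π_1, π_2, … into P one at a time, bumping the leftmost entry strictly greater than the inserted value down to the next row. The recording tableau Q records, in position (i, j), the step at which that cell was added to P.
  Insert 1 (step 1): P = [1];  Q = [1]
  Insert 6 (step 2): P = [1, 6];  Q = [1, 2]
  Insert 2 (step 3): P = [1, 2] / [6];  Q = [1, 2] / [3]
  Insert 8 (step 4): P = [1, 2, 8] / [6];  Q = [1, 2, 4] / [3]
  Insert 3 (step 5): P = [1, 2, 3] / [6, 8];  Q = [1, 2, 4] / [3, 5]
  Insert 7 (step 6): P = [1, 2, 3, 7] / [6, 8];  Q = [1, 2, 4, 6] / [3, 5]
  Insert 4 (step 7): P = [1, 2, 3, 4] / [6, 7] / [8];  Q = [1, 2, 4, 6] / [3, 5] / [7]
  Insert 5 (step 8): P = [1, 2, 3, 4, 5] / [6, 7] / [8];  Q = [1, 2, 4, 6, 8] / [3, 5] / [7]
  Insert 9 (step 9): P = [1, 2, 3, 4, 5, 9] / [6, 7] / [8];  Q = [1, 2, 4, 6, 8, 9] / [3, 5] / [7]
Final shape: (6, 2, 1).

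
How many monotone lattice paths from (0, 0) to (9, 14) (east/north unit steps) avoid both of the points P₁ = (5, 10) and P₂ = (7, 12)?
Number of paths = 412760

Inclusion–exclusion. Total paths: C(23, 9) = 817190. Through P₁: C(15, 5)·C(8, 4) = 210210. Through P₂: C(19, 7)·C(4, 2) = 302328. Since P₁ is strictly southwest of P₂, a monotone path through both must visit P₁ then P₂; paths through both = C(15, 5)·C(4, 2)·C(4, 2) = 108108. Avoid both = 817190 − 210210 − 302328 + 108108 = 412760.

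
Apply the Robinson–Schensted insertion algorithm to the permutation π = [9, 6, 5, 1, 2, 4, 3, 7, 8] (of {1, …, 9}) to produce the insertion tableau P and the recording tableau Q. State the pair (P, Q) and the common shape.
P = [1, 2, 3, 7, 8] / [4] / [5] / [6] / [9];  Q = [1, 5, 6, 8, 9] / [2] / [3] / [4] / [7];  common shape = (5, 1, 1, 1, 1)

Row-insert the values π_1, π_2, … into P one at a time, bumping the leftmost entry strictly greater than the inserted value down to the next row. The recording tableau Q records, in position (i, j), the step at which that cell was added to P.
  Insert 9 (step 1): P = [9];  Q = [1]
  Insert 6 (step 2): P = [6] / [9];  Q = [1] / [2]
  Insert 5 (step 3): P = [5] / [6] / [9];  Q = [1] / [2] / [3]
  Insert 1 (step 4): P = [1] / [5] / [6] / [9];  Q = [1] / [2] / [3] / [4]
  Insert 2 (step 5): P = [1, 2] / [5] / [6] / [9];  Q = [1, 5] / [2] / [3] / [4]
  Insert 4 (step 6): P = [1, 2, 4] / [5] / [6] / [9];  Q = [1, 5, 6] / [2] / [3] / [4]
  Insert 3 (step 7): P = [1, 2, 3] / [4] / [5] / [6] / [9];  Q = [1, 5, 6] / [2] / [3] / [4] / [7]
  Insert 7 (step 8): P = [1, 2, 3, 7] / [4] / [5] / [6] / [9];  Q = [1, 5, 6, 8] / [2] / [3] / [4] / [7]
  Insert 8 (step 9): P = [1, 2, 3, 7, 8] / [4] / [5] / [6] / [9];  Q = [1, 5, 6, 8, 9] / [2] / [3] / [4] / [7]
Final shape: (5, 1, 1, 1, 1).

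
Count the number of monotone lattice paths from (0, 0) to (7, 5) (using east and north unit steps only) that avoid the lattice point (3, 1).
Number of paths = 512

Total paths from (0, 0) to (7, 5): C(12, 7) = 792. Paths through (3, 1): (paths (0, 0) → (3, 1)) × (paths (3, 1) → (7, 5)) = C(4, 3) · C(8, 4) = 4 · 70 = 280. Avoidance count = 792 − 280 = 512.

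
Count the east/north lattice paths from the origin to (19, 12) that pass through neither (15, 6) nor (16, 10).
Number of paths = 79320935

Inclusion–exclusion. Total paths: C(31, 19) = 141120525. Through P₁: C(21, 15)·C(10, 4) = 11395440. Through P₂: C(26, 16)·C(5, 3) = 53117350. Since P₁ is strictly southwest of P₂, a monotone path through both must visit P₁ then P₂; paths through both = C(21, 15)·C(5, 1)·C(5, 3) = 2713200. Avoid both = 141120525 − 11395440 − 53117350 + 2713200 = 79320935.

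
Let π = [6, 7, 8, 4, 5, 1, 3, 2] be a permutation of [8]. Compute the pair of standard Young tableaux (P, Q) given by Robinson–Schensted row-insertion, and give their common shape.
P = [1, 2, 8] / [3, 5] / [4, 7] / [6];  Q = [1, 2, 3] / [4, 5] / [6, 7] / [8];  common shape = (3, 2, 2, 1)

Row-insert the values π_1, π_2, … into P one at a time, bumping the leftmost entry strictly greater than the inserted value down to the next row. The recording tableau Q records, in position (i, j), the step at which that cell was added to P.
  Insert 6 (step 1): P = [6];  Q = [1]
  Insert 7 (step 2): P = [6, 7];  Q = [1, 2]
  Insert 8 (step 3): P = [6, 7, 8];  Q = [1, 2, 3]
  Insert 4 (step 4): P = [4, 7, 8] / [6];  Q = [1, 2, 3] / [4]
  Insert 5 (step 5): P = [4, 5, 8] / [6, 7];  Q = [1, 2, 3] / [4, 5]
  Insert 1 (step 6): P = [1, 5, 8] / [4, 7] / [6];  Q = [1, 2, 3] / [4, 5] / [6]
  Insert 3 (step 7): P = [1, 3, 8] / [4, 5] / [6, 7];  Q = [1, 2, 3] / [4, 5] / [6, 7]
  Insert 2 (step 8): P = [1, 2, 8] / [3, 5] / [4, 7] / [6];  Q = [1, 2, 3] / [4, 5] / [6, 7] / [8]
Final shape: (3, 2, 2, 1).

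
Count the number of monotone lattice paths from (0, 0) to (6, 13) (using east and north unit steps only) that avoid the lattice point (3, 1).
Number of paths = 25312

Total paths from (0, 0) to (6, 13): C(19, 6) = 27132. Paths through (3, 1): (paths (0, 0) → (3, 1)) × (paths (3, 1) → (6, 13)) = C(4, 3) · C(15, 3) = 4 · 455 = 1820. Avoidance count = 27132 − 1820 = 25312.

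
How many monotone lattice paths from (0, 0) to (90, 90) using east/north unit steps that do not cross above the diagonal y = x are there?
C_90 = 1000134600800354781929399250536541864362461089950800

These NE paths below the diagonal are counted by the Catalan number C_n = (1/(n + 1)) · C(2n, n). For n = 90: C_90 = (1/91) · C(180, 90) = 91012248672832285155575331798825309656983959185522800/91 = 1000134600800354781929399250536541864362461089950800.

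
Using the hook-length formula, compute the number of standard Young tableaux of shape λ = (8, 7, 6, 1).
# SYT of shape (8, 7, 6, 1) = 118243840

Hook-length formula: f^λ = n! / Π hook(c), product over all cells c of the Young diagram. For λ = (8, 7, 6, 1), n = 22 boxes. Hook lengths by row (left-to-right, top-to-bottom): [11, 9, 8, 7, 6, 5, 3, 1]; [9, 7, 6, 5, 4, 3, 1]; [7, 5, 4, 3, 2, 1]; [1]. Product of hooks = 9505786752000. So f^λ = 22! / 9505786752000 = 1124000727777607680000 / 9505786752000 = 118243840.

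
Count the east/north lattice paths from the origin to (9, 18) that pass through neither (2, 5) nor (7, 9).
Number of paths = 2575235

Inclusion–exclusion. Total paths: C(27, 9) = 4686825. Through P₁: C(7, 2)·C(20, 7) = 1627920. Through P₂: C(16, 7)·C(11, 2) = 629200. Since P₁ is strictly southwest of P₂, a monotone path through both must visit P₁ then P₂; paths through both = C(7, 2)·C(9, 5)·C(11, 2) = 145530. Avoid both = 4686825 − 1627920 − 629200 + 145530 = 2575235.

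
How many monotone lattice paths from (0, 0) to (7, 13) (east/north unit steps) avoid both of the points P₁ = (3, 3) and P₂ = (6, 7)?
Number of paths = 50388

Inclusion–exclusion. Total paths: C(20, 7) = 77520. Through P₁: C(6, 3)·C(14, 4) = 20020. Through P₂: C(13, 6)·C(7, 1) = 12012. Since P₁ is strictly southwest of P₂, a monotone path through both must visit P₁ then P₂; paths through both = C(6, 3)·C(7, 3)·C(7, 1) = 4900. Avoid both = 77520 − 20020 − 12012 + 4900 = 50388.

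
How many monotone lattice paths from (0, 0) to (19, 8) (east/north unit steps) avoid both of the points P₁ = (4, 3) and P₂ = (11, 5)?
Number of paths = 1164615

Inclusion–exclusion. Total paths: C(27, 19) = 2220075. Through P₁: C(7, 4)·C(20, 15) = 542640. Through P₂: C(16, 11)·C(11, 8) = 720720. Since P₁ is strictly southwest of P₂, a monotone path through both must visit P₁ then P₂; paths through both = C(7, 4)·C(9, 7)·C(11, 8) = 207900. Avoid both = 2220075 − 542640 − 720720 + 207900 = 1164615.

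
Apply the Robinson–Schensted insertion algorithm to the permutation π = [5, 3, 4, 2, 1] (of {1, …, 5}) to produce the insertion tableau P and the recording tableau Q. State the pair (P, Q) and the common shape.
P = [1, 4] / [2] / [3] / [5];  Q = [1, 3] / [2] / [4] / [5];  common shape = (2, 1, 1, 1)

Row-insert the values π_1, π_2, … into P one at a time, bumping the leftmost entry strictly greater than the inserted value down to the next row. The recording tableau Q records, in position (i, j), the step at which that cell was added to P.
  Insert 5 (step 1): P = [5];  Q = [1]
  Insert 3 (step 2): P = [3] / [5];  Q = [1] / [2]
  Insert 4 (step 3): P = [3, 4] / [5];  Q = [1, 3] / [2]
  Insert 2 (step 4): P = [2, 4] / [3] / [5];  Q = [1, 3] / [2] / [4]
  Insert 1 (step 5): P = [1, 4] / [2] / [3] / [5];  Q = [1, 3] / [2] / [4] / [5]
Final shape: (2, 1, 1, 1).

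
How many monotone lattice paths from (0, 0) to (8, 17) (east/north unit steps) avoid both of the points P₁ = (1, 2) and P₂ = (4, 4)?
Number of paths = 474743

Inclusion–exclusion. Total paths: C(25, 8) = 1081575. Through P₁: C(3, 1)·C(22, 7) = 511632. Through P₂: C(8, 4)·C(17, 4) = 166600. Since P₁ is strictly southwest of P₂, a monotone path through both must visit P₁ then P₂; paths through both = C(3, 1)·C(5, 3)·C(17, 4) = 71400. Avoid both = 1081575 − 511632 − 166600 + 71400 = 474743.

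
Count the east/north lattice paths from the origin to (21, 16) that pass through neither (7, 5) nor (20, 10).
Number of paths = 9182699757

Inclusion–exclusion. Total paths: C(37, 21) = 12875774670. Through P₁: C(12, 7)·C(25, 14) = 3530260800. Through P₂: C(30, 20)·C(7, 1) = 210315105. Since P₁ is strictly southwest of P₂, a monotone path through both must visit P₁ then P₂; paths through both = C(12, 7)·C(18, 13)·C(7, 1) = 47500992. Avoid both = 12875774670 − 3530260800 − 210315105 + 47500992 = 9182699757.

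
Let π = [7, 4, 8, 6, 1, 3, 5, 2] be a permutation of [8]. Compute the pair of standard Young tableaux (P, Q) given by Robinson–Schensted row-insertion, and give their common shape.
P = [1, 2, 5] / [3, 6] / [4, 8] / [7];  Q = [1, 3, 7] / [2, 4] / [5, 6] / [8];  common shape = (3, 2, 2, 1)

Row-insert the values π_1, π_2, … into P one at a time, bumping the leftmost entry strictly greater than the inserted value down to the next row. The recording tableau Q records, in position (i, j), the step at which that cell was added to P.
  Insert 7 (step 1): P = [7];  Q = [1]
  Insert 4 (step 2): P = [4] / [7];  Q = [1] / [2]
  Insert 8 (step 3): P = [4, 8] / [7];  Q = [1, 3] / [2]
  Insert 6 (step 4): P = [4, 6] / [7, 8];  Q = [1, 3] / [2, 4]
  Insert 1 (step 5): P = [1, 6] / [4, 8] / [7];  Q = [1, 3] / [2, 4] / [5]
  Insert 3 (step 6): P = [1, 3] / [4, 6] / [7, 8];  Q = [1, 3] / [2, 4] / [5, 6]
  Insert 5 (step 7): P = [1, 3, 5] / [4, 6] / [7, 8];  Q = [1, 3, 7] / [2, 4] / [5, 6]
  Insert 2 (step 8): P = [1, 2, 5] / [3, 6] / [4, 8] / [7];  Q = [1, 3, 7] / [2, 4] / [5, 6] / [8]
Final shape: (3, 2, 2, 1).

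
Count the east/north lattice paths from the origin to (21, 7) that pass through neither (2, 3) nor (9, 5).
Number of paths = 946068

Inclusion–exclusion. Total paths: C(28, 21) = 1184040. Through P₁: C(5, 2)·C(23, 19) = 88550. Through P₂: C(14, 9)·C(14, 12) = 182182. Since P₁ is strictly southwest of P₂, a monotone path through both must visit P₁ then P₂; paths through both = C(5, 2)·C(9, 7)·C(14, 12) = 32760. Avoid both = 1184040 − 88550 − 182182 + 32760 = 946068.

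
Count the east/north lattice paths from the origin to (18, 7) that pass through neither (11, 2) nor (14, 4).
Number of paths = 339124

Inclusion–exclusion. Total paths: C(25, 18) = 480700. Through P₁: C(13, 11)·C(12, 7) = 61776. Through P₂: C(18, 14)·C(7, 4) = 107100. Since P₁ is strictly southwest of P₂, a monotone path through both must visit P₁ then P₂; paths through both = C(13, 11)·C(5, 3)·C(7, 4) = 27300. Avoid both = 480700 − 61776 − 107100 + 27300 = 339124.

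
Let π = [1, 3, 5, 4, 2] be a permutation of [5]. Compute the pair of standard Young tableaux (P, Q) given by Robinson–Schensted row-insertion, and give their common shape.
P = [1, 2, 4] / [3] / [5];  Q = [1, 2, 3] / [4] / [5];  common shape = (3, 1, 1)

Row-insert the values π_1, π_2, … into P one at a time, bumping the leftmost entry strictly greater than the inserted value down to the next row. The recording tableau Q records, in position (i, j), the step at which that cell was added to P.
  Insert 1 (step 1): P = [1];  Q = [1]
  Insert 3 (step 2): P = [1, 3];  Q = [1, 2]
  Insert 5 (step 3): P = [1, 3, 5];  Q = [1, 2, 3]
  Insert 4 (step 4): P = [1, 3, 4] / [5];  Q = [1, 2, 3] / [4]
  Insert 2 (step 5): P = [1, 2, 4] / [3] / [5];  Q = [1, 2, 3] / [4] / [5]
Final shape: (3, 1, 1).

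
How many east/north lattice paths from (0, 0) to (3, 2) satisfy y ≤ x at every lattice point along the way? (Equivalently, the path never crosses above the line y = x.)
Number of paths = 5

By the reflection principle (André's argument), the number of monotone paths to (3, 2) with n ≤ m that never go above y = x is C(5, 3) − C(5, 4) = 10 − 5 = 5.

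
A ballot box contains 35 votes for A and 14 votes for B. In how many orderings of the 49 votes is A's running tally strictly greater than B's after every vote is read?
Strict-lead orderings = 289392373944

Total orderings of the 49 votes with 35 for A: C(49, 35) = 675248872536. By the Bertrand ballot formula (Cycle Lemma / reflection principle), the number of orderings in which A is strictly ahead of B throughout is (p − q)/(p + q) · C(p + q, p) = (35 − 14)/(35 + 14) · 675248872536 = 289392373944.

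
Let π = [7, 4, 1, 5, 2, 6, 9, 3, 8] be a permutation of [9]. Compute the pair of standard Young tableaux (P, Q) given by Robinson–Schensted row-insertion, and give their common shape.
P = [1, 2, 3, 8] / [4, 5, 6, 9] / [7];  Q = [1, 4, 6, 7] / [2, 5, 8, 9] / [3];  common shape = (4, 4, 1)

Row-insert the values π_1, π_2, … into P one at a time, bumping the leftmost entry strictly greater than the inserted value down to the next row. The recording tableau Q records, in position (i, j), the step at which that cell was added to P.
  Insert 7 (step 1): P = [7];  Q = [1]
  Insert 4 (step 2): P = [4] / [7];  Q = [1] / [2]
  Insert 1 (step 3): P = [1] / [4] / [7];  Q = [1] / [2] / [3]
  Insert 5 (step 4): P = [1, 5] / [4] / [7];  Q = [1, 4] / [2] / [3]
  Insert 2 (step 5): P = [1, 2] / [4, 5] / [7];  Q = [1, 4] / [2, 5] / [3]
  Insert 6 (step 6): P = [1, 2, 6] / [4, 5] / [7];  Q = [1, 4, 6] / [2, 5] / [3]
  Insert 9 (step 7): P = [1, 2, 6, 9] / [4, 5] / [7];  Q = [1, 4, 6, 7] / [2, 5] / [3]
  Insert 3 (step 8): P = [1, 2, 3, 9] / [4, 5, 6] / [7];  Q = [1, 4, 6, 7] / [2, 5, 8] / [3]
  Insert 8 (step 9): P = [1, 2, 3, 8] / [4, 5, 6, 9] / [7];  Q = [1, 4, 6, 7] / [2, 5, 8, 9] / [3]
Final shape: (4, 4, 1).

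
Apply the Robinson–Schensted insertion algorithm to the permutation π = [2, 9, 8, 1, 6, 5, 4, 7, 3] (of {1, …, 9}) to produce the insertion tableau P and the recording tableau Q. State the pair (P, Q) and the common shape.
P = [1, 3, 7] / [2, 4] / [5] / [6] / [8] / [9];  Q = [1, 2, 8] / [3, 5] / [4] / [6] / [7] / [9];  common shape = (3, 2, 1, 1, 1, 1)

Row-insert the values π_1, π_2, … into P one at a time, bumping the leftmost entry strictly greater than the inserted value down to the next row. The recording tableau Q records, in position (i, j), the step at which that cell was added to P.
  Insert 2 (step 1): P = [2];  Q = [1]
  Insert 9 (step 2): P = [2, 9];  Q = [1, 2]
  Insert 8 (step 3): P = [2, 8] / [9];  Q = [1, 2] / [3]
  Insert 1 (step 4): P = [1, 8] / [2] / [9];  Q = [1, 2] / [3] / [4]
  Insert 6 (step 5): P = [1, 6] / [2, 8] / [9];  Q = [1, 2] / [3, 5] / [4]
  Insert 5 (step 6): P = [1, 5] / [2, 6] / [8] / [9];  Q = [1, 2] / [3, 5] / [4] / [6]
  Insert 4 (step 7): P = [1, 4] / [2, 5] / [6] / [8] / [9];  Q = [1, 2] / [3, 5] / [4] / [6] / [7]
  Insert 7 (step 8): P = [1, 4, 7] / [2, 5] / [6] / [8] / [9];  Q = [1, 2, 8] / [3, 5] / [4] / [6] / [7]
  Insert 3 (step 9): P = [1, 3, 7] / [2, 4] / [5] / [6] / [8] / [9];  Q = [1, 2, 8] / [3, 5] / [4] / [6] / [7] / [9]
Final shape: (3, 2, 1, 1, 1, 1).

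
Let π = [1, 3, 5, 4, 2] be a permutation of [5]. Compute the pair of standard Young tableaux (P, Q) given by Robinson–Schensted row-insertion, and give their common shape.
P = [1, 2, 4] / [3] / [5];  Q = [1, 2, 3] / [4] / [5];  common shape = (3, 1, 1)

Row-insert the values π_1, π_2, … into P one at a time, bumping the leftmost entry strictly greater than the inserted value down to the next row. The recording tableau Q records, in position (i, j), the step at which that cell was added to P.
  Insert 1 (step 1): P = [1];  Q = [1]
  Insert 3 (step 2): P = [1, 3];  Q = [1, 2]
  Insert 5 (step 3): P = [1, 3, 5];  Q = [1, 2, 3]
  Insert 4 (step 4): P = [1, 3, 4] / [5];  Q = [1, 2, 3] / [4]
  Insert 2 (step 5): P = [1, 2, 4] / [3] / [5];  Q = [1, 2, 3] / [4] / [5]
Final shape: (3, 1, 1).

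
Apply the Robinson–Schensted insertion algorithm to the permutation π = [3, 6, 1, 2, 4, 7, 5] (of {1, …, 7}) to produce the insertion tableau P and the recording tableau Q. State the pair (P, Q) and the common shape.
P = [1, 2, 4, 5] / [3, 6, 7];  Q = [1, 2, 5, 6] / [3, 4, 7];  common shape = (4, 3)

Row-insert the values π_1, π_2, … into P one at a time, bumping the leftmost entry strictly greater than the inserted value down to the next row. The recording tableau Q records, in position (i, j), the step at which that cell was added to P.
  Insert 3 (step 1): P = [3];  Q = [1]
  Insert 6 (step 2): P = [3, 6];  Q = [1, 2]
  Insert 1 (step 3): P = [1, 6] / [3];  Q = [1, 2] / [3]
  Insert 2 (step 4): P = [1, 2] / [3, 6];  Q = [1, 2] / [3, 4]
  Insert 4 (step 5): P = [1, 2, 4] / [3, 6];  Q = [1, 2, 5] / [3, 4]
  Insert 7 (step 6): P = [1, 2, 4, 7] / [3, 6];  Q = [1, 2, 5, 6] / [3, 4]
  Insert 5 (step 7): P = [1, 2, 4, 5] / [3, 6, 7];  Q = [1, 2, 5, 6] / [3, 4, 7]
Final shape: (4, 3).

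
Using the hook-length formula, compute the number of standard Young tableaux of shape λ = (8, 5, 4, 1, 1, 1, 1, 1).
# SYT of shape (8, 5, 4, 1, 1, 1, 1, 1) = 1158789632

Hook-length formula: f^λ = n! / Π hook(c), product over all cells c of the Young diagram. For λ = (8, 5, 4, 1, 1, 1, 1, 1), n = 22 boxes. Hook lengths by row (left-to-right, top-to-bottom): [15, 9, 8, 7, 5, 3, 2, 1]; [11, 5, 4, 3, 1]; [9, 3, 2, 1]; [5]; [4]; [3]; [2]; [1]. Product of hooks = 969978240000. So f^λ = 22! / 969978240000 = 1124000727777607680000 / 969978240000 = 1158789632.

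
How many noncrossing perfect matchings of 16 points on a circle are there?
C_8 = 1430

These noncrossing handshakes are counted by the Catalan number C_n = (1/(n + 1)) · C(2n, n). For n = 8: C_8 = (1/9) · C(16, 8) = 12870/9 = 1430.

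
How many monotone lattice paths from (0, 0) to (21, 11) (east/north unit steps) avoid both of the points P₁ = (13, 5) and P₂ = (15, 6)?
Number of paths = 90100056

Inclusion–exclusion. Total paths: C(32, 21) = 129024480. Through P₁: C(18, 13)·C(14, 8) = 25729704. Through P₂: C(21, 15)·C(11, 6) = 25069968. Since P₁ is strictly southwest of P₂, a monotone path through both must visit P₁ then P₂; paths through both = C(18, 13)·C(3, 2)·C(11, 6) = 11875248. Avoid both = 129024480 − 25729704 − 25069968 + 11875248 = 90100056.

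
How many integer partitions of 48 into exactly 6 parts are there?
p(48, 6 parts) = 4494

Partitions of n into exactly k parts are in bijection with partitions of n − k into at most k parts (subtract 1 from each part). So p(48, exactly 6) = p(42, parts ≤ 6). Computing via the recurrence p(m, j) = p(m, j−1) + p(m−j, j) gives 4494.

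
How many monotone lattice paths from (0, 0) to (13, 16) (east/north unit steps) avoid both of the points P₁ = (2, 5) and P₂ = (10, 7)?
Number of paths = 48979183

Inclusion–exclusion. Total paths: C(29, 13) = 67863915. Through P₁: C(7, 2)·C(22, 11) = 14814072. Through P₂: C(17, 10)·C(12, 3) = 4278560. Since P₁ is strictly southwest of P₂, a monotone path through both must visit P₁ then P₂; paths through both = C(7, 2)·C(10, 8)·C(12, 3) = 207900. Avoid both = 67863915 − 14814072 − 4278560 + 207900 = 48979183.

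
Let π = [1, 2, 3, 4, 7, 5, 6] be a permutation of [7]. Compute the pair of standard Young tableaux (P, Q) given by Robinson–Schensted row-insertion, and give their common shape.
P = [1, 2, 3, 4, 5, 6] / [7];  Q = [1, 2, 3, 4, 5, 7] / [6];  common shape = (6, 1)

Row-insert the values π_1, π_2, … into P one at a time, bumping the leftmost entry strictly greater than the inserted value down to the next row. The recording tableau Q records, in position (i, j), the step at which that cell was added to P.
  Insert 1 (step 1): P = [1];  Q = [1]
  Insert 2 (step 2): P = [1, 2];  Q = [1, 2]
  Insert 3 (step 3): P = [1, 2, 3];  Q = [1, 2, 3]
  Insert 4 (step 4): P = [1, 2, 3, 4];  Q = [1, 2, 3, 4]
  Insert 7 (step 5): P = [1, 2, 3, 4, 7];  Q = [1, 2, 3, 4, 5]
  Insert 5 (step 6): P = [1, 2, 3, 4, 5] / [7];  Q = [1, 2, 3, 4, 5] / [6]
  Insert 6 (step 7): P = [1, 2, 3, 4, 5, 6] / [7];  Q = [1, 2, 3, 4, 5, 7] / [6]
Final shape: (6, 1).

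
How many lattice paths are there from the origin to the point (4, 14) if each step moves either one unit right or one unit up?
Number of paths = 3060

A monotone lattice path from (0, 0) to (4, 14) consists of 4 east steps and 14 north steps in some order, so it is determined by which 4 of the 18 steps are east. The count is C(18, 4) = 3060.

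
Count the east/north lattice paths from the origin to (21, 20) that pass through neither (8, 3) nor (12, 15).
Number of paths = 215167274850

Inclusion–exclusion. Total paths: C(41, 21) = 269128937220. Through P₁: C(11, 8)·C(30, 13) = 19760375250. Through P₂: C(27, 12)·C(14, 9) = 34802487720. Since P₁ is strictly southwest of P₂, a monotone path through both must visit P₁ then P₂; paths through both = C(11, 8)·C(16, 4)·C(14, 9) = 601200600. Avoid both = 269128937220 − 19760375250 − 34802487720 + 601200600 = 215167274850.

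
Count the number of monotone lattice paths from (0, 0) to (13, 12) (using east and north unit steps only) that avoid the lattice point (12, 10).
Number of paths = 3260362

Total paths from (0, 0) to (13, 12): C(25, 13) = 5200300. Paths through (12, 10): (paths (0, 0) → (12, 10)) × (paths (12, 10) → (13, 12)) = C(22, 12) · C(3, 1) = 646646 · 3 = 1939938. Avoidance count = 5200300 − 1939938 = 3260362.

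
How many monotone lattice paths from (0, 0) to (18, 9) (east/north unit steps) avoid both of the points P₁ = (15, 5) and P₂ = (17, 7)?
Number of paths = 3384945

Inclusion–exclusion. Total paths: C(27, 18) = 4686825. Through P₁: C(20, 15)·C(7, 3) = 542640. Through P₂: C(24, 17)·C(3, 1) = 1038312. Since P₁ is strictly southwest of P₂, a monotone path through both must visit P₁ then P₂; paths through both = C(20, 15)·C(4, 2)·C(3, 1) = 279072. Avoid both = 4686825 − 542640 − 1038312 + 279072 = 3384945.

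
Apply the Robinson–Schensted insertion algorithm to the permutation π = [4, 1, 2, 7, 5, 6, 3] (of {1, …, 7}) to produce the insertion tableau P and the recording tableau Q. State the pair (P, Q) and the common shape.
P = [1, 2, 3, 6] / [4, 5] / [7];  Q = [1, 3, 4, 6] / [2, 5] / [7];  common shape = (4, 2, 1)

Row-insert the values π_1, π_2, … into P one at a time, bumping the leftmost entry strictly greater than the inserted value down to the next row. The recording tableau Q records, in position (i, j), the step at which that cell was added to P.
  Insert 4 (step 1): P = [4];  Q = [1]
  Insert 1 (step 2): P = [1] / [4];  Q = [1] / [2]
  Insert 2 (step 3): P = [1, 2] / [4];  Q = [1, 3] / [2]
  Insert 7 (step 4): P = [1, 2, 7] / [4];  Q = [1, 3, 4] / [2]
  Insert 5 (step 5): P = [1, 2, 5] / [4, 7];  Q = [1, 3, 4] / [2, 5]
  Insert 6 (step 6): P = [1, 2, 5, 6] / [4, 7];  Q = [1, 3, 4, 6] / [2, 5]
  Insert 3 (step 7): P = [1, 2, 3, 6] / [4, 5] / [7];  Q = [1, 3, 4, 6] / [2, 5] / [7]
Final shape: (4, 2, 1).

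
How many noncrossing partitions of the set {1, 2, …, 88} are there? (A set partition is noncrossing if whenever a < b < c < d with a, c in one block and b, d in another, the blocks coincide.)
C_88 = 64633260585762914370496637486146181462681535261000

These noncrossing partitions are counted by the Catalan number C_n = (1/(n + 1)) · C(2n, n). For n = 88: C_88 = (1/89) · C(176, 88) = 5752360192132899378974200736267010150178656638229000/89 = 64633260585762914370496637486146181462681535261000.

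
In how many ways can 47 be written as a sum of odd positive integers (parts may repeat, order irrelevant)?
p_odd(47) = 2590

Enumerate partitions using only odd parts via the recurrence o(n, m) = o(n, m−2) + o(n−m, m) over odd m, starting from the largest odd part ≤ n. This gives p_odd(47) = 2590. (Euler's theorem: equals the count of distinct-part partitions.)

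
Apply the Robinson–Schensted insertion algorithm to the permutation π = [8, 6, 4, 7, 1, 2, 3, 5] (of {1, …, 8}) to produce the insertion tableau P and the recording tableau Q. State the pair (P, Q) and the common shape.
P = [1, 2, 3, 5] / [4, 7] / [6] / [8];  Q = [1, 4, 7, 8] / [2, 6] / [3] / [5];  common shape = (4, 2, 1, 1)

Row-insert the values π_1, π_2, … into P one at a time, bumping the leftmost entry strictly greater than the inserted value down to the next row. The recording tableau Q records, in position (i, j), the step at which that cell was added to P.
  Insert 8 (step 1): P = [8];  Q = [1]
  Insert 6 (step 2): P = [6] / [8];  Q = [1] / [2]
  Insert 4 (step 3): P = [4] / [6] / [8];  Q = [1] / [2] / [3]
  Insert 7 (step 4): P = [4, 7] / [6] / [8];  Q = [1, 4] / [2] / [3]
  Insert 1 (step 5): P = [1, 7] / [4] / [6] / [8];  Q = [1, 4] / [2] / [3] / [5]
  Insert 2 (step 6): P = [1, 2] / [4, 7] / [6] / [8];  Q = [1, 4] / [2, 6] / [3] / [5]
  Insert 3 (step 7): P = [1, 2, 3] / [4, 7] / [6] / [8];  Q = [1, 4, 7] / [2, 6] / [3] / [5]
  Insert 5 (step 8): P = [1, 2, 3, 5] / [4, 7] / [6] / [8];  Q = [1, 4, 7, 8] / [2, 6] / [3] / [5]
Final shape: (4, 2, 1, 1).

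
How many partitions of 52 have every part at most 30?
p(52, parts ≤ 30) = 278083

Use the recurrence p(n, m) = p(n, m−1) + p(n−m, m): either the largest part is < m (count p(n, m−1)) or the largest part is exactly m (remove one copy of m, count p(n−m, m)). With p(0, ·) = 1 this gives p(52, parts ≤ 30) = 278083. (By conjugating Young diagrams, this also counts partitions of 52 into at most 30 parts.)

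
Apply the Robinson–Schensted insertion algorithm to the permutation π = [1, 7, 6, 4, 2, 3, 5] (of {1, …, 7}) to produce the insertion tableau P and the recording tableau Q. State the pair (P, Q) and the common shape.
P = [1, 2, 3, 5] / [4] / [6] / [7];  Q = [1, 2, 6, 7] / [3] / [4] / [5];  common shape = (4, 1, 1, 1)

Row-insert the values π_1, π_2, … into P one at a time, bumping the leftmost entry strictly greater than the inserted value down to the next row. The recording tableau Q records, in position (i, j), the step at which that cell was added to P.
  Insert 1 (step 1): P = [1];  Q = [1]
  Insert 7 (step 2): P = [1, 7];  Q = [1, 2]
  Insert 6 (step 3): P = [1, 6] / [7];  Q = [1, 2] / [3]
  Insert 4 (step 4): P = [1, 4] / [6] / [7];  Q = [1, 2] / [3] / [4]
  Insert 2 (step 5): P = [1, 2] / [4] / [6] / [7];  Q = [1, 2] / [3] / [4] / [5]
  Insert 3 (step 6): P = [1, 2, 3] / [4] / [6] / [7];  Q = [1, 2, 6] / [3] / [4] / [5]
  Insert 5 (step 7): P = [1, 2, 3, 5] / [4] / [6] / [7];  Q = [1, 2, 6, 7] / [3] / [4] / [5]
Final shape: (4, 1, 1, 1).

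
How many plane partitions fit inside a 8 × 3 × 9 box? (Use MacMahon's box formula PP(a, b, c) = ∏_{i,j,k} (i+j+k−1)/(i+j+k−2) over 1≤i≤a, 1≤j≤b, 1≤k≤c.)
PP(8, 3, 9) = 198520691512

Evaluate the triple product over i = 1..8, j = 1..3, k = 1..9. The factors are (2/1) · (3/2) · (4/3) · (5/4) · (6/5) · (7/6) · (8/7) · (9/8) · … (216 factors total). The numerators and denominators telescope so the product is an integer; carrying out the multiplication exactly gives PP(8, 3, 9) = 198520691512.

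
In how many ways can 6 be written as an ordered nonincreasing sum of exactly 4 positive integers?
p(6, 4 parts) = 2

Partitions of n into exactly k parts ↔ partitions of n − k into at most k parts (subtract 1 from each part). For n = 6, k = 4, the partitions are: 3+1+1+1, 2+2+1+1. Count = 2.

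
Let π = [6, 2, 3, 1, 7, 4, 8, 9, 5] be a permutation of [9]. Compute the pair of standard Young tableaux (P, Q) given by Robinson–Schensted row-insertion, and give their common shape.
P = [1, 3, 4, 5, 9] / [2, 7, 8] / [6];  Q = [1, 3, 5, 7, 8] / [2, 6, 9] / [4];  common shape = (5, 3, 1)

Row-insert the values π_1, π_2, … into P one at a time, bumping the leftmost entry strictly greater than the inserted value down to the next row. The recording tableau Q records, in position (i, j), the step at which that cell was added to P.
  Insert 6 (step 1): P = [6];  Q = [1]
  Insert 2 (step 2): P = [2] / [6];  Q = [1] / [2]
  Insert 3 (step 3): P = [2, 3] / [6];  Q = [1, 3] / [2]
  Insert 1 (step 4): P = [1, 3] / [2] / [6];  Q = [1, 3] / [2] / [4]
  Insert 7 (step 5): P = [1, 3, 7] / [2] / [6];  Q = [1, 3, 5] / [2] / [4]
  Insert 4 (step 6): P = [1, 3, 4] / [2, 7] / [6];  Q = [1, 3, 5] / [2, 6] / [4]
  Insert 8 (step 7): P = [1, 3, 4, 8] / [2, 7] / [6];  Q = [1, 3, 5, 7] / [2, 6] / [4]
  Insert 9 (step 8): P = [1, 3, 4, 8, 9] / [2, 7] / [6];  Q = [1, 3, 5, 7, 8] / [2, 6] / [4]
  Insert 5 (step 9): P = [1, 3, 4, 5, 9] / [2, 7, 8] / [6];  Q = [1, 3, 5, 7, 8] / [2, 6, 9] / [4]
Final shape: (5, 3, 1).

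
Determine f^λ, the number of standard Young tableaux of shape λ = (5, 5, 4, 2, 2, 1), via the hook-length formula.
# SYT of shape (5, 5, 4, 2, 2, 1) = 29930472

Hook-length formula: f^λ = n! / Π hook(c), product over all cells c of the Young diagram. For λ = (5, 5, 4, 2, 2, 1), n = 19 boxes. Hook lengths by row (left-to-right, top-to-bottom): [10, 8, 5, 4, 2]; [9, 7, 4, 3, 1]; [7, 5, 2, 1]; [4, 2]; [3, 1]; [1]. Product of hooks = 4064256000. So f^λ = 19! / 4064256000 = 121645100408832000 / 4064256000 = 29930472.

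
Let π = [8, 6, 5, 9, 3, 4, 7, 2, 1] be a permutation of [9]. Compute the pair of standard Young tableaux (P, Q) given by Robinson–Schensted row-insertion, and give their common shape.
P = [1, 4, 7] / [2, 9] / [3] / [5] / [6] / [8];  Q = [1, 4, 7] / [2, 6] / [3] / [5] / [8] / [9];  common shape = (3, 2, 1, 1, 1, 1)

Row-insert the values π_1, π_2, … into P one at a time, bumping the leftmost entry strictly greater than the inserted value down to the next row. The recording tableau Q records, in position (i, j), the step at which that cell was added to P.
  Insert 8 (step 1): P = [8];  Q = [1]
  Insert 6 (step 2): P = [6] / [8];  Q = [1] / [2]
  Insert 5 (step 3): P = [5] / [6] / [8];  Q = [1] / [2] / [3]
  Insert 9 (step 4): P = [5, 9] / [6] / [8];  Q = [1, 4] / [2] / [3]
  Insert 3 (step 5): P = [3, 9] / [5] / [6] / [8];  Q = [1, 4] / [2] / [3] / [5]
  Insert 4 (step 6): P = [3, 4] / [5, 9] / [6] / [8];  Q = [1, 4] / [2, 6] / [3] / [5]
  Insert 7 (step 7): P = [3, 4, 7] / [5, 9] / [6] / [8];  Q = [1, 4, 7] / [2, 6] / [3] / [5]
  Insert 2 (step 8): P = [2, 4, 7] / [3, 9] / [5] / [6] / [8];  Q = [1, 4, 7] / [2, 6] / [3] / [5] / [8]
  Insert 1 (step 9): P = [1, 4, 7] / [2, 9] / [3] / [5] / [6] / [8];  Q = [1, 4, 7] / [2, 6] / [3] / [5] / [8] / [9]
Final shape: (3, 2, 1, 1, 1, 1).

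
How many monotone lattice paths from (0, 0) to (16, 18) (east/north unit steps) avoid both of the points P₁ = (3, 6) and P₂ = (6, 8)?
Number of paths = 1367509002

Inclusion–exclusion. Total paths: C(34, 16) = 2203961430. Through P₁: C(9, 3)·C(25, 13) = 436825200. Through P₂: C(14, 6)·C(20, 10) = 554822268. Since P₁ is strictly southwest of P₂, a monotone path through both must visit P₁ then P₂; paths through both = C(9, 3)·C(5, 3)·C(20, 10) = 155195040. Avoid both = 2203961430 − 436825200 − 554822268 + 155195040 = 1367509002.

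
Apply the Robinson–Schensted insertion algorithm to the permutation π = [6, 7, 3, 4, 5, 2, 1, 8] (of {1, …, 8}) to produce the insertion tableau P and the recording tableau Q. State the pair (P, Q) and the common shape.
P = [1, 4, 5, 8] / [2, 7] / [3] / [6];  Q = [1, 2, 5, 8] / [3, 4] / [6] / [7];  common shape = (4, 2, 1, 1)

Row-insert the values π_1, π_2, … into P one at a time, bumping the leftmost entry strictly greater than the inserted value down to the next row. The recording tableau Q records, in position (i, j), the step at which that cell was added to P.
  Insert 6 (step 1): P = [6];  Q = [1]
  Insert 7 (step 2): P = [6, 7];  Q = [1, 2]
  Insert 3 (step 3): P = [3, 7] / [6];  Q = [1, 2] / [3]
  Insert 4 (step 4): P = [3, 4] / [6, 7];  Q = [1, 2] / [3, 4]
  Insert 5 (step 5): P = [3, 4, 5] / [6, 7];  Q = [1, 2, 5] / [3, 4]
  Insert 2 (step 6): P = [2, 4, 5] / [3, 7] / [6];  Q = [1, 2, 5] / [3, 4] / [6]
  Insert 1 (step 7): P = [1, 4, 5] / [2, 7] / [3] / [6];  Q = [1, 2, 5] / [3, 4] / [6] / [7]
  Insert 8 (step 8): P = [1, 4, 5, 8] / [2, 7] / [3] / [6];  Q = [1, 2, 5, 8] / [3, 4] / [6] / [7]
Final shape: (4, 2, 1, 1).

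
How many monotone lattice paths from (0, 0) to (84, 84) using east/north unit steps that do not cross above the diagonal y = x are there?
C_84 = 270557451039395118028642463289168566420671280440

These NE paths below the diagonal are counted by the Catalan number C_n = (1/(n + 1)) · C(2n, n). For n = 84: C_84 = (1/85) · C(168, 84) = 22997383338348585032434609379579328145757058837400/85 = 270557451039395118028642463289168566420671280440.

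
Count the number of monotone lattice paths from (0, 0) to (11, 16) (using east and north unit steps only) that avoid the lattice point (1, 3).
Number of paths = 8461631

Total paths from (0, 0) to (11, 16): C(27, 11) = 13037895. Paths through (1, 3): (paths (0, 0) → (1, 3)) × (paths (1, 3) → (11, 16)) = C(4, 1) · C(23, 10) = 4 · 1144066 = 4576264. Avoidance count = 13037895 − 4576264 = 8461631.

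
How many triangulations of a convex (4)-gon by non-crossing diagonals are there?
C_2 = 2

These polygon triangulations are counted by the Catalan number C_n = (1/(n + 1)) · C(2n, n). For n = 2: C_2 = (1/3) · C(4, 2) = 6/3 = 2.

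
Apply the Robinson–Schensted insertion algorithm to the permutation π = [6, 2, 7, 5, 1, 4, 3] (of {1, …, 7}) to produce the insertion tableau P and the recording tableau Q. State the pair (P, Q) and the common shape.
P = [1, 3] / [2, 4] / [5, 7] / [6];  Q = [1, 3] / [2, 4] / [5, 6] / [7];  common shape = (2, 2, 2, 1)

Row-insert the values π_1, π_2, … into P one at a time, bumping the leftmost entry strictly greater than the inserted value down to the next row. The recording tableau Q records, in position (i, j), the step at which that cell was added to P.
  Insert 6 (step 1): P = [6];  Q = [1]
  Insert 2 (step 2): P = [2] / [6];  Q = [1] / [2]
  Insert 7 (step 3): P = [2, 7] / [6];  Q = [1, 3] / [2]
  Insert 5 (step 4): P = [2, 5] / [6, 7];  Q = [1, 3] / [2, 4]
  Insert 1 (step 5): P = [1, 5] / [2, 7] / [6];  Q = [1, 3] / [2, 4] / [5]
  Insert 4 (step 6): P = [1, 4] / [2, 5] / [6, 7];  Q = [1, 3] / [2, 4] / [5, 6]
  Insert 3 (step 7): P = [1, 3] / [2, 4] / [5, 7] / [6];  Q = [1, 3] / [2, 4] / [5, 6] / [7]
Final shape: (2, 2, 2, 1).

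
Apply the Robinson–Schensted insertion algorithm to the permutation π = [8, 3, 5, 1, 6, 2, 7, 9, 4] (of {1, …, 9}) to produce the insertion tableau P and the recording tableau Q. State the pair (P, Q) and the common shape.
P = [1, 2, 4, 7, 9] / [3, 5, 6] / [8];  Q = [1, 3, 5, 7, 8] / [2, 6, 9] / [4];  common shape = (5, 3, 1)

Row-insert the values π_1, π_2, … into P one at a time, bumping the leftmost entry strictly greater than the inserted value down to the next row. The recording tableau Q records, in position (i, j), the step at which that cell was added to P.
  Insert 8 (step 1): P = [8];  Q = [1]
  Insert 3 (step 2): P = [3] / [8];  Q = [1] / [2]
  Insert 5 (step 3): P = [3, 5] / [8];  Q = [1, 3] / [2]
  Insert 1 (step 4): P = [1, 5] / [3] / [8];  Q = [1, 3] / [2] / [4]
  Insert 6 (step 5): P = [1, 5, 6] / [3] / [8];  Q = [1, 3, 5] / [2] / [4]
  Insert 2 (step 6): P = [1, 2, 6] / [3, 5] / [8];  Q = [1, 3, 5] / [2, 6] / [4]
  Insert 7 (step 7): P = [1, 2, 6, 7] / [3, 5] / [8];  Q = [1, 3, 5, 7] / [2, 6] / [4]
  Insert 9 (step 8): P = [1, 2, 6, 7, 9] / [3, 5] / [8];  Q = [1, 3, 5, 7, 8] / [2, 6] / [4]
  Insert 4 (step 9): P = [1, 2, 4, 7, 9] / [3, 5, 6] / [8];  Q = [1, 3, 5, 7, 8] / [2, 6, 9] / [4]
Final shape: (5, 3, 1).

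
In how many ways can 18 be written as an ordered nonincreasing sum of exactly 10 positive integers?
p(18, 10 parts) = 22

Partitions of n into exactly k parts are in bijection with partitions of n − k into at most k parts (subtract 1 from each part). So p(18, exactly 10) = p(8, parts ≤ 10). Computing via the recurrence p(m, j) = p(m, j−1) + p(m−j, j) gives 22.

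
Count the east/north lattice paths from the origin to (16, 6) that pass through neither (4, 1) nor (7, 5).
Number of paths = 37503

Inclusion–exclusion. Total paths: C(22, 16) = 74613. Through P₁: C(5, 4)·C(17, 12) = 30940. Through P₂: C(12, 7)·C(10, 9) = 7920. Since P₁ is strictly southwest of P₂, a monotone path through both must visit P₁ then P₂; paths through both = C(5, 4)·C(7, 3)·C(10, 9) = 1750. Avoid both = 74613 − 30940 − 7920 + 1750 = 37503.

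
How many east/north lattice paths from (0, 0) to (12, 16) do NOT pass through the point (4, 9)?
Number of paths = 25820730

Total paths from (0, 0) to (12, 16): C(28, 12) = 30421755. Paths through (4, 9): (paths (0, 0) → (4, 9)) × (paths (4, 9) → (12, 16)) = C(13, 4) · C(15, 8) = 715 · 6435 = 4601025. Avoidance count = 30421755 − 4601025 = 25820730.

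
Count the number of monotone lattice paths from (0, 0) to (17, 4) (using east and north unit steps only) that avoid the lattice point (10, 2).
Number of paths = 3609

Total paths from (0, 0) to (17, 4): C(21, 17) = 5985. Paths through (10, 2): (paths (0, 0) → (10, 2)) × (paths (10, 2) → (17, 4)) = C(12, 10) · C(9, 7) = 66 · 36 = 2376. Avoidance count = 5985 − 2376 = 3609.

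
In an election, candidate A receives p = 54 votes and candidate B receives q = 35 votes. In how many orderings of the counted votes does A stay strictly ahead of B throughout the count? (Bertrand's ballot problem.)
Strict-lead orderings = 1477427589907020449807208

Total orderings of the 89 votes with 54 for A: C(89, 54) = 6920581868511832633307448. By the Bertrand ballot formula (Cycle Lemma / reflection principle), the number of orderings in which A is strictly ahead of B throughout is (p − q)/(p + q) · C(p + q, p) = (54 − 35)/(54 + 35) · 6920581868511832633307448 = 1477427589907020449807208.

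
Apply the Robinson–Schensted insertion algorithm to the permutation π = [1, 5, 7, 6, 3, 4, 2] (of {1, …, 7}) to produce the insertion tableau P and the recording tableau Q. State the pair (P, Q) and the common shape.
P = [1, 2, 4] / [3, 6] / [5] / [7];  Q = [1, 2, 3] / [4, 6] / [5] / [7];  common shape = (3, 2, 1, 1)

Row-insert the values π_1, π_2, … into P one at a time, bumping the leftmost entry strictly greater than the inserted value down to the next row. The recording tableau Q records, in position (i, j), the step at which that cell was added to P.
  Insert 1 (step 1): P = [1];  Q = [1]
  Insert 5 (step 2): P = [1, 5];  Q = [1, 2]
  Insert 7 (step 3): P = [1, 5, 7];  Q = [1, 2, 3]
  Insert 6 (step 4): P = [1, 5, 6] / [7];  Q = [1, 2, 3] / [4]
  Insert 3 (step 5): P = [1, 3, 6] / [5] / [7];  Q = [1, 2, 3] / [4] / [5]
  Insert 4 (step 6): P = [1, 3, 4] / [5, 6] / [7];  Q = [1, 2, 3] / [4, 6] / [5]
  Insert 2 (step 7): P = [1, 2, 4] / [3, 6] / [5] / [7];  Q = [1, 2, 3] / [4, 6] / [5] / [7]
Final shape: (3, 2, 1, 1).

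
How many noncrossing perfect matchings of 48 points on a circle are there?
C_24 = 1289904147324

These noncrossing handshakes are counted by the Catalan number C_n = (1/(n + 1)) · C(2n, n). For n = 24: C_24 = (1/25) · C(48, 24) = 32247603683100/25 = 1289904147324.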